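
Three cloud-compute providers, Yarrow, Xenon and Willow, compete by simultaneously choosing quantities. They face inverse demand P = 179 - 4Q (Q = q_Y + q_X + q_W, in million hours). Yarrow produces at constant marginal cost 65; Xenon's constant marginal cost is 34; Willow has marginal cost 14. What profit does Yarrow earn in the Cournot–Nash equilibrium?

16

Yarrow's profit: π_Y = (179 - 4Q)q_Y - (65q_Y). Setting ∂π_Y/∂q_Y = 0: 114 - 8q_Y - 4(q_X + q_W) = 0.
Xenon's profit: π_X = (179 - 4Q)q_X - (34q_X). Setting ∂π_X/∂q_X = 0: 145 - 8q_X - 4(q_Y + q_W) = 0.
Willow's profit: π_W = (179 - 4Q)q_W - (14q_W). Setting ∂π_W/∂q_W = 0: 165 - 8q_W - 4(q_Y + q_X) = 0.
Adding the 3 conditions: 424 − 8Q − 8Q = 0, i.e. Q = 53/2.
Back-substituting: q_Y = (114 − 106)/4 = 2, q_X = (145 − 106)/4 = 39/4, q_W = (165 − 106)/4 = 59/4.
Price P = 179 - 4·(53/2) = 73.
Yarrow's profit: (73 - 65)·2 = 16.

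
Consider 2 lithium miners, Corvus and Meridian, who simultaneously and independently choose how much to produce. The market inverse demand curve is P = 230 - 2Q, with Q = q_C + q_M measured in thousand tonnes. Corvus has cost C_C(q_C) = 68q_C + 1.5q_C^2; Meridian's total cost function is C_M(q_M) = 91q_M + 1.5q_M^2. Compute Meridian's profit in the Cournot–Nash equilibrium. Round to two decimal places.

Corvus's profit: π_C = (230 - 2Q)q_C - (68q_C + (3/2)q_C²). Setting ∂π_C/∂q_C = 0: 162 - 7q_C - 2(q_M) = 0.
Meridian's profit: π_M = (230 - 2Q)q_M - (91q_M + (3/2)q_M²). Setting ∂π_M/∂q_M = 0: 139 - 7q_M - 2(q_C) = 0.
So q_C = (162 - 2q_M)/7 and q_M = (139 - 2q_C)/7.
Substituting one into the other gives q_C = 856/45 and q_M = 649/45.
Price P = 230 - 2·(301/9) = 1468/9.
Meridian's profit: (1468/9)·(649/45) - 91·(649/45) - (3/2)(649/45)² = 728.0017.

728.00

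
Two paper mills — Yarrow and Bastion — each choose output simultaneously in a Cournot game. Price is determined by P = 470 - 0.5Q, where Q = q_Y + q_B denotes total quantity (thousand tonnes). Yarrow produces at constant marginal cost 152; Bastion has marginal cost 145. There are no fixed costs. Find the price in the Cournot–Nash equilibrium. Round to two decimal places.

Yarrow's profit: π_Y = (470 - 0.5Q)q_Y - (152q_Y). Setting ∂π_Y/∂q_Y = 0: 318 - q_Y - (1/2)(q_B) = 0.
Bastion's first-order condition: 325 - q_B - (1/2)(q_Y) = 0.
Rearranging gives the reaction functions q_Y = (318 - (1/2)q_B) and q_B = (325 - (1/2)q_Y).
Substituting one into the other gives q_Y = 622/3 and q_B = 664/3.
Total output Q = 1286/3, so price P = 470 - (1/2)·(1286/3) = 767/3.

255.67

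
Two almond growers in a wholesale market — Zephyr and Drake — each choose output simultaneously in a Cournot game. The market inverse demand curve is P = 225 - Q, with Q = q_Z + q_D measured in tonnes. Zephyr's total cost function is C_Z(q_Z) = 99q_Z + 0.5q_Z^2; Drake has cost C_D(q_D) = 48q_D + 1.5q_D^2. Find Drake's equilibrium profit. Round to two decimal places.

Zephyr's profit: π_Z = (225 - Q)q_Z - (99q_Z + (1/2)q_Z²). Setting ∂π_Z/∂q_Z = 0: 126 - 3q_Z - (q_D) = 0.
Drake's first-order condition: 177 - 5q_D - (q_Z) = 0.
Best responses: q_Z = (126 - q_D)/3, q_D = (177 - q_Z)/5.
Solving the pair: q_Z = 453/14, q_D = 405/14.
Price P = 225 - 429/7 = 1146/7.
Drake's profit: (1146/7)·(405/14) - 48·(405/14) - (3/2)(405/14)² = 2092.1556.

2092.16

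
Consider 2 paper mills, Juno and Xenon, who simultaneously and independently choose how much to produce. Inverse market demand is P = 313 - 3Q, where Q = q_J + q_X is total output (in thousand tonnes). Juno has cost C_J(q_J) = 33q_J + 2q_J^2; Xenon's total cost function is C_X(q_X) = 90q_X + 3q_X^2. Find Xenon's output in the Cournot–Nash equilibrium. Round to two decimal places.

12.52

Juno's profit: π_J = (313 - 3Q)q_J - (33q_J + 2q_J²). Setting ∂π_J/∂q_J = 0: 280 - 10q_J - 3(q_X) = 0.
Xenon's first-order condition: 223 - 12q_X - 3(q_J) = 0.
So q_J = (280 - 3q_X)/10 and q_X = (223 - 3q_J)/12.
Solving the pair: q_J = 897/37, q_X = 1390/111.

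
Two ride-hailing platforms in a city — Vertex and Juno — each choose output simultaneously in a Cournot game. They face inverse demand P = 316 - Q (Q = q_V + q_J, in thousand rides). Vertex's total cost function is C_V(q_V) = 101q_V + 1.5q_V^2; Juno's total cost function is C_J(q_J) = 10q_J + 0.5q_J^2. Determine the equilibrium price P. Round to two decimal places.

197.86

Vertex's profit: π_V = (316 - Q)q_V - (101q_V + (3/2)q_V²). Setting ∂π_V/∂q_V = 0: 215 - 5q_V - (q_J) = 0.
Juno's first-order condition: 306 - 3q_J - (q_V) = 0.
So q_V = (215 - q_J)/5 and q_J = (306 - q_V)/3.
Solving the pair: q_V = 339/14, q_J = 1315/14.
Total output Q = 827/7, so price P = 316 - 827/7 = 1385/7.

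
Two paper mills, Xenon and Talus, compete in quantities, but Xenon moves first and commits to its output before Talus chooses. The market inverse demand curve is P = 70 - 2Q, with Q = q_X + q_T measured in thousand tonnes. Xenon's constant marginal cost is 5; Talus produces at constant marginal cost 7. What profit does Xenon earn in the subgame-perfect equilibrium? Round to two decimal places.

280.56

The follower Talus best-responds to any q_X: π_T = (70 - 2Q)q_T - 7q_T.
Follower FOC: 63 - 2q_X - 4q_T = 0, so q_T(q_X) = (63 - 2q_X)/4.
Xenon substitutes q_T(q_X) into its own profit: π_X = q_X(70 - 2q_X - (63 - 2q_X)/2) - 5q_X = (77/2 - q_X)q_X - 5q_X.
Maximising: ∂π_X/∂q_X = 67/2 - 2q_X = 0, giving q_X = 67/4.
Then q_T = (63 - 2·(67/4))/4 = 59/8.
Price P = 70 - 2·(193/8) = 87/4.
Xenon's profit: (87/4 - 5)·(67/4) = 280.5625.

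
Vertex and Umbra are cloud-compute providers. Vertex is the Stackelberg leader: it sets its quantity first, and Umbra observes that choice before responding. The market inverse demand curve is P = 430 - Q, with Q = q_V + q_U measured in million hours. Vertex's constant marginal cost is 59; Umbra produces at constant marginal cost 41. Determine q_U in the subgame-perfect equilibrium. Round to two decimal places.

106.25

Solve by backward induction. Given q_V, the follower Umbra maximises π_U = (430 - q_V - q_U)q_U - 41q_U.
Setting the follower's marginal profit to zero, 389 - q_V - 2q_U = 0, i.e. q_U = (389 - q_V)/2.
Vertex substitutes q_U(q_V) into its own profit: π_V = q_V(430 - q_V - (389 - q_V)/2) - 59q_V = (471/2 - (1/2)q_V)q_V - 59q_V.
Maximising: ∂π_V/∂q_V = 353/2 - q_V = 0, giving q_V = 353/2.
Then q_U = (389 - 353/2)/2 = 425/4.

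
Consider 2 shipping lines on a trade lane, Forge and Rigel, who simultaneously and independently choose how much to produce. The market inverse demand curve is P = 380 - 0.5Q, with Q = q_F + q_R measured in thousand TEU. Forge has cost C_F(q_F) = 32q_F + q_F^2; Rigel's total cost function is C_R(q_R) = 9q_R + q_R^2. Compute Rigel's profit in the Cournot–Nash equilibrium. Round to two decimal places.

17274.53

Forge's profit: π_F = (380 - 0.5Q)q_F - (32q_F + q_F²). Setting ∂π_F/∂q_F = 0: 348 - 3q_F - (1/2)(q_R) = 0.
Rigel's first-order condition: 371 - 3q_R - (1/2)(q_F) = 0.
So q_F = (348 - (1/2)q_R)/3 and q_R = (371 - (1/2)q_F)/3.
Substituting one into the other gives q_F = 98.1143 and q_R = 107.3143.
Price P = 380 - (1/2)·(1438/7) = 1941/7.
Rigel's profit: (1941/7)·107.3143 - 9·107.3143 - 107.3143² = 17274.5339.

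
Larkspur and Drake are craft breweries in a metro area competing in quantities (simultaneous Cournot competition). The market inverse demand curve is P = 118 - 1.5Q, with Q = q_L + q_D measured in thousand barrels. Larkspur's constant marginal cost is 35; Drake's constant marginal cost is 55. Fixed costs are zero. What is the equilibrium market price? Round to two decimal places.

69.33

Larkspur's profit: π_L = (118 - 1.5Q)q_L - (35q_L). Setting ∂π_L/∂q_L = 0: 83 - 3q_L - (3/2)(q_D) = 0.
Drake's profit: π_D = (118 - 1.5Q)q_D - (55q_D). Setting ∂π_D/∂q_D = 0: 63 - 3q_D - (3/2)(q_L) = 0.
Rearranging gives the reaction functions q_L = (83 - (3/2)q_D)/3 and q_D = (63 - (3/2)q_L)/3.
Substituting one into the other gives q_L = 206/9 and q_D = 86/9.
Total output Q = 292/9, so price P = 118 - (3/2)·(292/9) = 208/3.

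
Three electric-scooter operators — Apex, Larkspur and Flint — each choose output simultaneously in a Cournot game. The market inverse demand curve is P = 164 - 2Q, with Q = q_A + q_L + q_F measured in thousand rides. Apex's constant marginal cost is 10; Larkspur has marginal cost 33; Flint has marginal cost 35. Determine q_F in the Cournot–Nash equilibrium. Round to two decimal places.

12.75

Apex's profit: π_A = (164 - 2Q)q_A - (10q_A). Setting ∂π_A/∂q_A = 0: 154 - 4q_A - 2(q_L + q_F) = 0.
Larkspur's profit: π_L = (164 - 2Q)q_L - (33q_L). Setting ∂π_L/∂q_L = 0: 131 - 4q_L - 2(q_A + q_F) = 0.
Flint's profit: π_F = (164 - 2Q)q_F - (35q_F). Setting ∂π_F/∂q_F = 0: 129 - 4q_F - 2(q_A + q_L) = 0.
Summing all 3 equations gives 414 − 8Q = 0, hence Q = 207/4.
Back-substituting: q_A = (154 − 207/2)/2 = 101/4, q_L = (131 − 207/2)/2 = 55/4, q_F = (129 − 207/2)/2 = 51/4.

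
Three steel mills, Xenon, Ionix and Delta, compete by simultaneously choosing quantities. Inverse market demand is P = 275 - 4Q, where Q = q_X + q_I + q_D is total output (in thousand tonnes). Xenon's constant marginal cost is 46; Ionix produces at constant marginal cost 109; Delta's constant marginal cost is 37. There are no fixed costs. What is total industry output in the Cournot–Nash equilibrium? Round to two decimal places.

39.56

Xenon's profit: π_X = (275 - 4Q)q_X - (46q_X). Setting ∂π_X/∂q_X = 0: 229 - 8q_X - 4(q_I + q_D) = 0.
Ionix's first-order condition: 166 - 8q_I - 4(q_X + q_D) = 0.
Delta's profit: π_D = (275 - 4Q)q_D - (37q_D). Setting ∂π_D/∂q_D = 0: 238 - 8q_D - 4(q_X + q_I) = 0.
Adding the 3 conditions: 633 − 8Q − 8Q = 0, i.e. Q = 633/16.
Back-substituting: q_X = (229 − 633/4)/4 = 283/16, q_I = (166 − 633/4)/4 = 31/16, q_D = (238 − 633/4)/4 = 319/16.
Total output Q = 283/16 + 31/16 + 319/16 = 633/16.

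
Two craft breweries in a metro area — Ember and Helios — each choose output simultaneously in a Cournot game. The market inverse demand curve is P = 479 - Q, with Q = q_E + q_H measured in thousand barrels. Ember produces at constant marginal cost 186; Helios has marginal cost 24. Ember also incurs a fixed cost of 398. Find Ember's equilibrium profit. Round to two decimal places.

Ember's profit: π_E = (479 - Q)q_E - (186q_E). Setting ∂π_E/∂q_E = 0: 293 - 2q_E - (q_H) = 0.
Helios's first-order condition: 455 - 2q_H - (q_E) = 0.
Rearranging gives the reaction functions q_E = (293 - q_H)/2 and q_H = (455 - q_E)/2.
Substituting one into the other gives q_E = 131/3 and q_H = 617/3.
Price P = 479 - 748/3 = 689/3.
Ember's profit: (689/3 - 186)·(131/3) - 398 = 1508.7778.

1508.78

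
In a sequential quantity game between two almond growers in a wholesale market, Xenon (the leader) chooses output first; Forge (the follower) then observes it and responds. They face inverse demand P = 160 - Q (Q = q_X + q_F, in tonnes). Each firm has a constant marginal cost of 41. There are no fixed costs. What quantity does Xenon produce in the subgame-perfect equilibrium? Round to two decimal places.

Solve by backward induction. Given q_X, the follower Forge maximises π_F = (160 - q_X - q_F)q_F - 41q_F.
Setting the follower's marginal profit to zero, 119 - q_X - 2q_F = 0, i.e. q_F = (119 - q_X)/2.
Xenon substitutes q_F(q_X) into its own profit: π_X = q_X(160 - q_X - (119 - q_X)/2) - 41q_X = (201/2 - (1/2)q_X)q_X - 41q_X.
Maximising: ∂π_X/∂q_X = 119/2 - q_X = 0, giving q_X = 119/2.
Then q_F = (119 - 119/2)/2 = 119/4.

59.50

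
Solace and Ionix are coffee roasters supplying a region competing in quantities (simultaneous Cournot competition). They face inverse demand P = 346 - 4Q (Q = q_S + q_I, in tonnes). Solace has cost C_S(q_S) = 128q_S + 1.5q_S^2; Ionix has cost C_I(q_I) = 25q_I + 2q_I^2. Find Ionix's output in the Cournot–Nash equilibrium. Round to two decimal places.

Solace's profit: π_S = (346 - 4Q)q_S - (128q_S + (3/2)q_S²). Setting ∂π_S/∂q_S = 0: 218 - 11q_S - 4(q_I) = 0.
Ionix's first-order condition: 321 - 12q_I - 4(q_S) = 0.
Best responses: q_S = (218 - 4q_I)/11, q_I = (321 - 4q_S)/12.
Solving the pair: q_S = 333/29, q_I = 22.9224.

22.92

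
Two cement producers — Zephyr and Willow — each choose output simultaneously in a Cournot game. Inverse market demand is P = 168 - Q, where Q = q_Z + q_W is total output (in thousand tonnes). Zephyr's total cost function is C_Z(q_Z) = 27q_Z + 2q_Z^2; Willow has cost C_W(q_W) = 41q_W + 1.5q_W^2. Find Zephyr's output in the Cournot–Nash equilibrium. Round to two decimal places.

Zephyr's profit: π_Z = (168 - Q)q_Z - (27q_Z + 2q_Z²). Setting ∂π_Z/∂q_Z = 0: 141 - 6q_Z - (q_W) = 0.
Willow's profit: π_W = (168 - Q)q_W - (41q_W + (3/2)q_W²). Setting ∂π_W/∂q_W = 0: 127 - 5q_W - (q_Z) = 0.
Rearranging gives the reaction functions q_Z = (141 - q_W)/6 and q_W = (127 - q_Z)/5.
Substituting one into the other gives q_Z = 578/29 and q_W = 621/29.

19.93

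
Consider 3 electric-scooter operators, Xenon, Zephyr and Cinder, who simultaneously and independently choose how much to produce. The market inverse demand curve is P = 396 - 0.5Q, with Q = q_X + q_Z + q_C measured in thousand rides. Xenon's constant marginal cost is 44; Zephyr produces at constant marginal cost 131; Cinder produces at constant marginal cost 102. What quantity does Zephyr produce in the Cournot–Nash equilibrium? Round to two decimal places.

Xenon's profit: π_X = (396 - 0.5Q)q_X - (44q_X). Setting ∂π_X/∂q_X = 0: 352 - q_X - (1/2)(q_Z + q_C) = 0.
Zephyr's first-order condition: 265 - q_Z - (1/2)(q_X + q_C) = 0.
Cinder's profit: π_C = (396 - 0.5Q)q_C - (102q_C). Setting ∂π_C/∂q_C = 0: 294 - q_C - (1/2)(q_X + q_Z) = 0.
Adding the 3 conditions: 911 − Q − Q = 0, i.e. Q = 911/2.
Back-substituting: q_X = (352 − 911/4)/(1/2) = 497/2, q_Z = (265 − 911/4)/(1/2) = 149/2, q_C = (294 − 911/4)/(1/2) = 265/2.

74.50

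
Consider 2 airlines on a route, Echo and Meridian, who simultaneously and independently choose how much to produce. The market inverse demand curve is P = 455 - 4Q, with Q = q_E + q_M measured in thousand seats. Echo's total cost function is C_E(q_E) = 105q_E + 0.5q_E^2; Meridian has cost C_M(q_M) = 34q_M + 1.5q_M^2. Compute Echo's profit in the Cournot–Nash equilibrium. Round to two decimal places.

3064.60

Echo's profit: π_E = (455 - 4Q)q_E - (105q_E + (1/2)q_E²). Setting ∂π_E/∂q_E = 0: 350 - 9q_E - 4(q_M) = 0.
Meridian's profit: π_M = (455 - 4Q)q_M - (34q_M + (3/2)q_M²). Setting ∂π_M/∂q_M = 0: 421 - 11q_M - 4(q_E) = 0.
So q_E = (350 - 4q_M)/9 and q_M = (421 - 4q_E)/11.
Solving the pair: q_E = 26.0964, q_M = 28.7831.
Price P = 455 - 4·54.8795 = 235.4819.
Echo's profit: 235.4819·26.0964 - 105·26.0964 - (1/2)·26.0964² = 3064.5960.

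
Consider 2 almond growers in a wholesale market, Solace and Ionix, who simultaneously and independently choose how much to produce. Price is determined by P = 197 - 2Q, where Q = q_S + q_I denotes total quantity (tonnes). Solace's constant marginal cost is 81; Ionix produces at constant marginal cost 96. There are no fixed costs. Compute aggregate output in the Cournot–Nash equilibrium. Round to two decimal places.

Solace's profit: π_S = (197 - 2Q)q_S - (81q_S). Setting ∂π_S/∂q_S = 0: 116 - 4q_S - 2(q_I) = 0.
Ionix's profit: π_I = (197 - 2Q)q_I - (96q_I). Setting ∂π_I/∂q_I = 0: 101 - 4q_I - 2(q_S) = 0.
Best responses: q_S = (116 - 2q_I)/4, q_I = (101 - 2q_S)/4.
Substituting one into the other gives q_S = 131/6 and q_I = 43/3.
Total output Q = 131/6 + 43/3 = 217/6.

36.17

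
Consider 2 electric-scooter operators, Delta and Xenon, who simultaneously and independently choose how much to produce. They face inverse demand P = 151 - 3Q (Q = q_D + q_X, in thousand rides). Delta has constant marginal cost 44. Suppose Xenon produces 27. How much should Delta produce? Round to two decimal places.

4.33

With the rival's output fixed at 27, Delta's profit is π_D = (151 - 3·27 - 3q_D)q_D - (44q_D) = (70 - 3q_D)q_D - (44q_D).
∂π_D/∂q_D = 26 - 6q_D = 0, so q_D = 13/3.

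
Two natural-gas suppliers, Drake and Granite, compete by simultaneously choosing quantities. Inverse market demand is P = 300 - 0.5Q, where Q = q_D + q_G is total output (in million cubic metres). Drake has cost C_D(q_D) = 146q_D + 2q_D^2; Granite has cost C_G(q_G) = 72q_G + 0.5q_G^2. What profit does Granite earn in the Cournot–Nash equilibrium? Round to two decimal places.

11886.59

Drake's profit: π_D = (300 - 0.5Q)q_D - (146q_D + 2q_D²). Setting ∂π_D/∂q_D = 0: 154 - 5q_D - (1/2)(q_G) = 0.
Granite's first-order condition: 228 - 2q_G - (1/2)(q_D) = 0.
Rearranging gives the reaction functions q_D = (154 - (1/2)q_G)/5 and q_G = (228 - (1/2)q_D)/2.
Solving the pair: q_D = 776/39, q_G = 109.0256.
Price P = 300 - (1/2)·(1676/13) = 235.5385.
Granite's profit: 235.5385·109.0256 - 72·109.0256 - (1/2)·109.0256² = 11886.5904.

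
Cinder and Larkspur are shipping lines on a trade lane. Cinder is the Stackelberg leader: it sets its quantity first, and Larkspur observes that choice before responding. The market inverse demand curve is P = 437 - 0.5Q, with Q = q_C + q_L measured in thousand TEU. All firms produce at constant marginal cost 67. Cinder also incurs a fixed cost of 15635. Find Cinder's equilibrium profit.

18590

Solve by backward induction. Given q_C, the follower Larkspur maximises π_L = (437 - (1/2)q_C - (1/2)q_L)q_L - 67q_L.
∂π_L/∂q_L = 370 - (1/2)q_C - q_L = 0 gives the reaction function q_L = (370 - (1/2)q_C).
The leader anticipates this reaction. Substituting into P = 437 - 0.5Q gives P = 252 - (1/4)q_C, so π_C = (252 - (1/4)q_C)q_C - 67q_C.
The leader's first-order condition 185 - (1/2)q_C = 0 yields q_C = 370.
Then q_L = (370 - (1/2)·370) = 185.
Price P = 437 - (1/2)·555 = 319/2.
Cinder's profit: (319/2 - 67)·370 - 15635 = 18590.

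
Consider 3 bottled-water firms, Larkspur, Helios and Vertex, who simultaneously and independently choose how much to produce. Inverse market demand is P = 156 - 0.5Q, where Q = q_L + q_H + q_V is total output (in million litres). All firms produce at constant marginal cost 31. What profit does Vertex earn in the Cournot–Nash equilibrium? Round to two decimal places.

1953.13

Each firm earns π_i = (156 - 0.5Q)q_i - 31q_i.
Setting ∂π_i/∂q_i = 0 with rivals' quantities fixed: 125 - q_i - (1/2)·Σ_{j≠i} q_j = 0.
With identical firms every q_j equals q_i, so Σ_{j≠i} q_j = 2q_i and 125 = 2q_i, giving q_i = 125/2.
Price P = 156 - (1/2)·(375/2) = 249/4.
Vertex's profit: (249/4 - 31)·(125/2) = 1953.1250.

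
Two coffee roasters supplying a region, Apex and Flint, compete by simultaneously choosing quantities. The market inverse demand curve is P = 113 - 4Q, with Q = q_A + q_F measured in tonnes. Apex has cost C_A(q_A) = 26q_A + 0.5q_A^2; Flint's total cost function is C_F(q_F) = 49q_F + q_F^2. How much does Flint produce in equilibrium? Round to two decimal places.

Apex's profit: π_A = (113 - 4Q)q_A - (26q_A + (1/2)q_A²). Setting ∂π_A/∂q_A = 0: 87 - 9q_A - 4(q_F) = 0.
Flint's first-order condition: 64 - 10q_F - 4(q_A) = 0.
Best responses: q_A = (87 - 4q_F)/9, q_F = (64 - 4q_A)/10.
Solving the pair: q_A = 307/37, q_F = 114/37.

3.08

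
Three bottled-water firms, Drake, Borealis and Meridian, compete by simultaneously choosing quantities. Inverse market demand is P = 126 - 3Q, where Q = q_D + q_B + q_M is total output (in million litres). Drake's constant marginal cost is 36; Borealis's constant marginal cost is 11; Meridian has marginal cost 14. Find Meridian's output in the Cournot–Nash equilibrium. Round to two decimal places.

10.92

Drake's profit: π_D = (126 - 3Q)q_D - (36q_D). Setting ∂π_D/∂q_D = 0: 90 - 6q_D - 3(q_B + q_M) = 0.
Borealis's first-order condition: 115 - 6q_B - 3(q_D + q_M) = 0.
Meridian's profit: π_M = (126 - 3Q)q_M - (14q_M). Setting ∂π_M/∂q_M = 0: 112 - 6q_M - 3(q_D + q_B) = 0.
Summing all 3 equations gives 317 − 12Q = 0, hence Q = 317/12.
Back-substituting: q_D = (90 − 317/4)/3 = 43/12, q_B = (115 − 317/4)/3 = 143/12, q_M = (112 − 317/4)/3 = 131/12.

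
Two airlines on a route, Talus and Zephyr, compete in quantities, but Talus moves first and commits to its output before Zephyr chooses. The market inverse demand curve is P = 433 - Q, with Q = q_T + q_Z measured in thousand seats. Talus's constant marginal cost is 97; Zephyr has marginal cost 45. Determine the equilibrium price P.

Solve by backward induction. Given q_T, the follower Zephyr maximises π_Z = (433 - q_T - q_Z)q_Z - 45q_Z.
Follower FOC: 388 - q_T - 2q_Z = 0, so q_Z(q_T) = (388 - q_T)/2.
Talus substitutes q_Z(q_T) into its own profit: π_T = q_T(433 - q_T - (388 - q_T)/2) - 97q_T = (239 - (1/2)q_T)q_T - 97q_T.
Maximising: ∂π_T/∂q_T = 142 - q_T = 0, giving q_T = 142.
Then q_Z = (388 - 142)/2 = 123.
Total output Q = 265, so price P = 433 - 265 = 168.

168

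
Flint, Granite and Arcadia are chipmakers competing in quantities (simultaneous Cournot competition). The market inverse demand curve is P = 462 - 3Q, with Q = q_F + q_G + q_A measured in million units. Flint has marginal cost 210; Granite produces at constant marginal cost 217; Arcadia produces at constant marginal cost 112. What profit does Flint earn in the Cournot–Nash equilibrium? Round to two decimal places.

Flint's profit: π_F = (462 - 3Q)q_F - (210q_F). Setting ∂π_F/∂q_F = 0: 252 - 6q_F - 3(q_G + q_A) = 0.
Granite's first-order condition: 245 - 6q_G - 3(q_F + q_A) = 0.
Arcadia's profit: π_A = (462 - 3Q)q_A - (112q_A). Setting ∂π_A/∂q_A = 0: 350 - 6q_A - 3(q_F + q_G) = 0.
Adding the 3 first-order conditions: 847 − 12Q = 0, so Q = 847/12.
Back-substituting: q_F = (252 − 847/4)/3 = 161/12, q_G = (245 − 847/4)/3 = 133/12, q_A = (350 − 847/4)/3 = 553/12.
Price P = 462 - 3·(847/12) = 1001/4.
Flint's profit: (1001/4 - 210)·(161/12) = 540.0208.

540.02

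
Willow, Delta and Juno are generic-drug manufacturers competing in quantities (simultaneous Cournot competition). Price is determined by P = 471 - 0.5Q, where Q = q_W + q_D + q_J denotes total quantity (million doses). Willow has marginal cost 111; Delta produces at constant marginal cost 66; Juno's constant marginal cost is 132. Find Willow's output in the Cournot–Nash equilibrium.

Willow's profit: π_W = (471 - 0.5Q)q_W - (111q_W). Setting ∂π_W/∂q_W = 0: 360 - q_W - (1/2)(q_D + q_J) = 0.
Delta's first-order condition: 405 - q_D - (1/2)(q_W + q_J) = 0.
Juno's first-order condition: 339 - q_J - (1/2)(q_W + q_D) = 0.
Adding the 3 conditions: 1104 − Q − Q = 0, i.e. Q = 552.
Back-substituting: q_W = (360 − 276)/(1/2) = 168, q_D = (405 − 276)/(1/2) = 258, q_J = (339 − 276)/(1/2) = 126.

168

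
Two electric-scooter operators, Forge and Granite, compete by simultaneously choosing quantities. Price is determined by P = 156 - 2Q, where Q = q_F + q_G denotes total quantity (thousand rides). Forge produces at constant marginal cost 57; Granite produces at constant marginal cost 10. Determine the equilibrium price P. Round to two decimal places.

Forge's profit: π_F = (156 - 2Q)q_F - (57q_F). Setting ∂π_F/∂q_F = 0: 99 - 4q_F - 2(q_G) = 0.
Granite's profit: π_G = (156 - 2Q)q_G - (10q_G). Setting ∂π_G/∂q_G = 0: 146 - 4q_G - 2(q_F) = 0.
Best responses: q_F = (99 - 2q_G)/4, q_G = (146 - 2q_F)/4.
Substituting one into the other gives q_F = 26/3 and q_G = 193/6.
Total output Q = 245/6, so price P = 156 - 2·(245/6) = 223/3.

74.33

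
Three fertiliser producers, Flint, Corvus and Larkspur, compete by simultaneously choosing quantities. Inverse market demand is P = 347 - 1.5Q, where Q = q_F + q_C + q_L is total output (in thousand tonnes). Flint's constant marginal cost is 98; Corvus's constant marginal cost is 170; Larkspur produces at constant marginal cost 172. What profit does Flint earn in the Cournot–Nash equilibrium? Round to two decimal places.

6501.04

Flint's profit: π_F = (347 - 1.5Q)q_F - (98q_F). Setting ∂π_F/∂q_F = 0: 249 - 3q_F - (3/2)(q_C + q_L) = 0.
Corvus's first-order condition: 177 - 3q_C - (3/2)(q_F + q_L) = 0.
Larkspur's first-order condition: 175 - 3q_L - (3/2)(q_F + q_C) = 0.
Adding the 3 first-order conditions: 601 − 6Q = 0, so Q = 601/6.
Back-substituting: q_F = (249 − 601/4)/(3/2) = 395/6, q_C = (177 − 601/4)/(3/2) = 107/6, q_L = (175 − 601/4)/(3/2) = 33/2.
Price P = 347 - (3/2)·(601/6) = 787/4.
Flint's profit: (787/4 - 98)·(395/6) = 6501.0417.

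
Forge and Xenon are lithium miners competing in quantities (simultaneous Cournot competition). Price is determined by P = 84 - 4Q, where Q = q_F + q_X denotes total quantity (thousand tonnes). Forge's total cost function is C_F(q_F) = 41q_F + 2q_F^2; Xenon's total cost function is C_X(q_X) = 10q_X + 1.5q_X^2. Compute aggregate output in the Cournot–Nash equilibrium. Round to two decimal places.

Forge's profit: π_F = (84 - 4Q)q_F - (41q_F + 2q_F²). Setting ∂π_F/∂q_F = 0: 43 - 12q_F - 4(q_X) = 0.
Xenon's first-order condition: 74 - 11q_X - 4(q_F) = 0.
So q_F = (43 - 4q_X)/12 and q_X = (74 - 4q_F)/11.
Substituting one into the other gives q_F = 177/116 and q_X = 179/29.
Total output Q = 177/116 + 179/29 = 893/116.

7.70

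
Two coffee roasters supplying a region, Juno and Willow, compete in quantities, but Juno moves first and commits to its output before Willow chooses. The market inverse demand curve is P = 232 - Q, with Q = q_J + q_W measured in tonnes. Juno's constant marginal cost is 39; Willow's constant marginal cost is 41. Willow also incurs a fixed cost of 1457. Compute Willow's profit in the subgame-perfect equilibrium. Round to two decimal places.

728.56

The follower Willow best-responds to any q_J: π_W = (232 - Q)q_W - 41q_W.
Setting the follower's marginal profit to zero, 191 - q_J - 2q_W = 0, i.e. q_W = (191 - q_J)/2.
Juno substitutes q_W(q_J) into its own profit: π_J = q_J(232 - q_J - (191 - q_J)/2) - 39q_J = (273/2 - (1/2)q_J)q_J - 39q_J.
The leader's first-order condition 195/2 - q_J = 0 yields q_J = 195/2.
Then q_W = (191 - 195/2)/2 = 187/4.
Price P = 232 - 577/4 = 351/4.
Willow's profit: (351/4 - 41)·(187/4) - 1457 = 728.5625.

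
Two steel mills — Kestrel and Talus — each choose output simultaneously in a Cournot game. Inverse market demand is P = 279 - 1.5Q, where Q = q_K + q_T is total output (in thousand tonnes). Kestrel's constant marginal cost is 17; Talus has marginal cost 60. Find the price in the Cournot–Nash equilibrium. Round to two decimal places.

Kestrel's profit: π_K = (279 - 1.5Q)q_K - (17q_K). Setting ∂π_K/∂q_K = 0: 262 - 3q_K - (3/2)(q_T) = 0.
Talus's first-order condition: 219 - 3q_T - (3/2)(q_K) = 0.
Best responses: q_K = (262 - (3/2)q_T)/3, q_T = (219 - (3/2)q_K)/3.
Solving the pair: q_K = 610/9, q_T = 352/9.
Total output Q = 962/9, so price P = 279 - (3/2)·(962/9) = 356/3.

118.67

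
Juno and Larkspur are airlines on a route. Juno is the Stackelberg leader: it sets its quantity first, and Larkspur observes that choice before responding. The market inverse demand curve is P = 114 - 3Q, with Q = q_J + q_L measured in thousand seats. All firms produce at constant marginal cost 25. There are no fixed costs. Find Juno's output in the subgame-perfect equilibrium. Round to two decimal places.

14.83

Solve by backward induction. Given q_J, the follower Larkspur maximises π_L = (114 - 3q_J - 3q_L)q_L - 25q_L.
Follower FOC: 89 - 3q_J - 6q_L = 0, so q_L(q_J) = (89 - 3q_J)/6.
The leader anticipates this reaction. Substituting into P = 114 - 3Q gives P = 139/2 - (3/2)q_J, so π_J = (139/2 - (3/2)q_J)q_J - 25q_J.
Leader FOC: 89/2 - 3q_J = 0, so q_J = 89/6.
Then q_L = (89 - 3·(89/6))/6 = 89/12.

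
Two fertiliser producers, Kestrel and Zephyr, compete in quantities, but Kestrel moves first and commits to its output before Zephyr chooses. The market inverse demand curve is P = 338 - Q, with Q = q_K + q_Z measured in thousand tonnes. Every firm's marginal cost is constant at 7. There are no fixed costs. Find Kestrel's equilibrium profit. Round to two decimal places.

Solve by backward induction. Given q_K, the follower Zephyr maximises π_Z = (338 - q_K - q_Z)q_Z - 7q_Z.
∂π_Z/∂q_Z = 331 - q_K - 2q_Z = 0 gives the reaction function q_Z = (331 - q_K)/2.
Kestrel substitutes q_Z(q_K) into its own profit: π_K = q_K(338 - q_K - (331 - q_K)/2) - 7q_K = (345/2 - (1/2)q_K)q_K - 7q_K.
Leader FOC: 331/2 - q_K = 0, so q_K = 331/2.
Then q_Z = (331 - 331/2)/2 = 331/4.
Price P = 338 - 993/4 = 359/4.
Kestrel's profit: (359/4 - 7)·(331/2) = 13695.1250.

13695.13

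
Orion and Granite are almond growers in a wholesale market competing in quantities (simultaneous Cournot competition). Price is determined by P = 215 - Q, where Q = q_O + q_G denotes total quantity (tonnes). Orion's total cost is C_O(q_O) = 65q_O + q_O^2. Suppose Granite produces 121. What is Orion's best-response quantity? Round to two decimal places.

With the rival's output fixed at 121, Orion's profit is π_O = (215 - 121 - q_O)q_O - (65q_O + q_O²) = (94 - q_O)q_O - (65q_O + q_O²).
∂π_O/∂q_O = 29 - 4q_O = 0, so q_O = 29/4.

7.25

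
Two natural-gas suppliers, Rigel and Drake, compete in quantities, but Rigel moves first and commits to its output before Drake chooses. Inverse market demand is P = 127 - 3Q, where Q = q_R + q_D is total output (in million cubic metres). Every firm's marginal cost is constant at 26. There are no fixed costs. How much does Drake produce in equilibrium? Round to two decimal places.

8.42

The follower Drake best-responds to any q_R: π_D = (127 - 3Q)q_D - 26q_D.
∂π_D/∂q_D = 101 - 3q_R - 6q_D = 0 gives the reaction function q_D = (101 - 3q_R)/6.
Rigel substitutes q_D(q_R) into its own profit: π_R = q_R(127 - 3q_R - (101 - 3q_R)/2) - 26q_R = (153/2 - (3/2)q_R)q_R - 26q_R.
Leader FOC: 101/2 - 3q_R = 0, so q_R = 101/6.
Then q_D = (101 - 3·(101/6))/6 = 101/12.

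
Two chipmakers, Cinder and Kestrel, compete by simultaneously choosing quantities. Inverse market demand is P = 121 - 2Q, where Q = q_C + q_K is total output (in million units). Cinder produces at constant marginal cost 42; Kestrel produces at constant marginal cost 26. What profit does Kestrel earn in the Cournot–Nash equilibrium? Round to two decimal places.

684.50

Cinder's profit: π_C = (121 - 2Q)q_C - (42q_C). Setting ∂π_C/∂q_C = 0: 79 - 4q_C - 2(q_K) = 0.
Kestrel's first-order condition: 95 - 4q_K - 2(q_C) = 0.
Rearranging gives the reaction functions q_C = (79 - 2q_K)/4 and q_K = (95 - 2q_C)/4.
Substituting one into the other gives q_C = 21/2 and q_K = 37/2.
Price P = 121 - 2·29 = 63.
Kestrel's profit: (63 - 26)·(37/2) = 1369/2.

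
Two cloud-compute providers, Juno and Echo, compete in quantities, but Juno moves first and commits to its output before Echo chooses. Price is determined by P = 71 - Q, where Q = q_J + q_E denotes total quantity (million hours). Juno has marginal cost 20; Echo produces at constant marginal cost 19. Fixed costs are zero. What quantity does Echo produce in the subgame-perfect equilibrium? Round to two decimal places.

13.50

The follower Echo best-responds to any q_J: π_E = (71 - Q)q_E - 19q_E.
Setting the follower's marginal profit to zero, 52 - q_J - 2q_E = 0, i.e. q_E = (52 - q_J)/2.
Juno substitutes q_E(q_J) into its own profit: π_J = q_J(71 - q_J - (52 - q_J)/2) - 20q_J = (45 - (1/2)q_J)q_J - 20q_J.
Maximising: ∂π_J/∂q_J = 25 - q_J = 0, giving q_J = 25.
Then q_E = (52 - 25)/2 = 27/2.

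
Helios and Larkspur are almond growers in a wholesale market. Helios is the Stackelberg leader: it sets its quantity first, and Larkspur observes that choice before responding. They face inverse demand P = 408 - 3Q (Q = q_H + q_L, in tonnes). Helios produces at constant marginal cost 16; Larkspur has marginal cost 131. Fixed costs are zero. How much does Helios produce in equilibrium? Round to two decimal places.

84.50

Solve by backward induction. Given q_H, the follower Larkspur maximises π_L = (408 - 3q_H - 3q_L)q_L - 131q_L.
Setting the follower's marginal profit to zero, 277 - 3q_H - 6q_L = 0, i.e. q_L = (277 - 3q_H)/6.
Helios substitutes q_L(q_H) into its own profit: π_H = q_H(408 - 3q_H - (277 - 3q_H)/2) - 16q_H = (539/2 - (3/2)q_H)q_H - 16q_H.
The leader's first-order condition 507/2 - 3q_H = 0 yields q_H = 169/2.
Then q_L = (277 - 3·(169/2))/6 = 47/12.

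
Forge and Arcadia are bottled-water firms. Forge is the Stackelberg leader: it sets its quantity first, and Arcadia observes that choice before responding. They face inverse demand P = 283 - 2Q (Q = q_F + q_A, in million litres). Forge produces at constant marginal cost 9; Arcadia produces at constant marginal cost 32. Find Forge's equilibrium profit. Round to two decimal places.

Solve by backward induction. Given q_F, the follower Arcadia maximises π_A = (283 - 2q_F - 2q_A)q_A - 32q_A.
∂π_A/∂q_A = 251 - 2q_F - 4q_A = 0 gives the reaction function q_A = (251 - 2q_F)/4.
Forge substitutes q_A(q_F) into its own profit: π_F = q_F(283 - 2q_F - (251 - 2q_F)/2) - 9q_F = (315/2 - q_F)q_F - 9q_F.
The leader's first-order condition 297/2 - 2q_F = 0 yields q_F = 297/4.
Then q_A = (251 - 2·(297/4))/4 = 205/8.
Price P = 283 - 2·(799/8) = 333/4.
Forge's profit: (333/4 - 9)·(297/4) = 5513.0625.

5513.06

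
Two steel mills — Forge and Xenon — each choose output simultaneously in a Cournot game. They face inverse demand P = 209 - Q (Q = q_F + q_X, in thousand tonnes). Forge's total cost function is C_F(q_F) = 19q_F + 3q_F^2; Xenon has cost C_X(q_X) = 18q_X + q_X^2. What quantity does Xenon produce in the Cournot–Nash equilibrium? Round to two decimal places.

Forge's profit: π_F = (209 - Q)q_F - (19q_F + 3q_F²). Setting ∂π_F/∂q_F = 0: 190 - 8q_F - (q_X) = 0.
Xenon's profit: π_X = (209 - Q)q_X - (18q_X + q_X²). Setting ∂π_X/∂q_X = 0: 191 - 4q_X - (q_F) = 0.
Rearranging gives the reaction functions q_F = (190 - q_X)/8 and q_X = (191 - q_F)/4.
Substituting one into the other gives q_F = 569/31 and q_X = 1338/31.

43.16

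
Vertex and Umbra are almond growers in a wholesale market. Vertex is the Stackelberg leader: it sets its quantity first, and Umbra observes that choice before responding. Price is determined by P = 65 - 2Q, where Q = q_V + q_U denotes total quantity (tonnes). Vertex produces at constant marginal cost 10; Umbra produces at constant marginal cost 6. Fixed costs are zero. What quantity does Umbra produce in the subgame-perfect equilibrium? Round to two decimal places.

The follower Umbra best-responds to any q_V: π_U = (65 - 2Q)q_U - 6q_U.
Follower FOC: 59 - 2q_V - 4q_U = 0, so q_U(q_V) = (59 - 2q_V)/4.
The leader anticipates this reaction. Substituting into P = 65 - 2Q gives P = 71/2 - q_V, so π_V = (71/2 - q_V)q_V - 10q_V.
Leader FOC: 51/2 - 2q_V = 0, so q_V = 51/4.
Then q_U = (59 - 2·(51/4))/4 = 67/8.

8.38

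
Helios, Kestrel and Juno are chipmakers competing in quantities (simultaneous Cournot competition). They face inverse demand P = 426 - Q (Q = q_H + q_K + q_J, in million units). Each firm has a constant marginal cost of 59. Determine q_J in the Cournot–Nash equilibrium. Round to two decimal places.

Each firm earns π_i = (426 - Q)q_i - 59q_i.
Setting ∂π_i/∂q_i = 0 with rivals' quantities fixed: 367 - 2q_i - Σ_{j≠i} q_j = 0.
By symmetry each firm produces the same amount; substituting Σ_{j≠i} q_j = 2q_i yields q_i = 367/4.

91.75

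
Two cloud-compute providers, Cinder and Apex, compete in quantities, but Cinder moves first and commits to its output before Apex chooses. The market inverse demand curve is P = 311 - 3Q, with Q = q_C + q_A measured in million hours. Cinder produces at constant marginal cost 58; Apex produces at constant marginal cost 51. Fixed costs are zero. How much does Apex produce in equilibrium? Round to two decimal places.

22.83

Solve by backward induction. Given q_C, the follower Apex maximises π_A = (311 - 3q_C - 3q_A)q_A - 51q_A.
∂π_A/∂q_A = 260 - 3q_C - 6q_A = 0 gives the reaction function q_A = (260 - 3q_C)/6.
Cinder substitutes q_A(q_C) into its own profit: π_C = q_C(311 - 3q_C - (260 - 3q_C)/2) - 58q_C = (181 - (3/2)q_C)q_C - 58q_C.
The leader's first-order condition 123 - 3q_C = 0 yields q_C = 41.
Then q_A = (260 - 3·41)/6 = 137/6.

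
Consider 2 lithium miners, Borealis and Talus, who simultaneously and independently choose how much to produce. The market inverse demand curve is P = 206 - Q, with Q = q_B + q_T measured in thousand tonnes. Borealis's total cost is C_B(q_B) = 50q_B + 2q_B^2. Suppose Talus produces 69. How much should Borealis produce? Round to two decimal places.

With the rival's output fixed at 69, Borealis's profit is π_B = (206 - 69 - q_B)q_B - (50q_B + 2q_B²) = (137 - q_B)q_B - (50q_B + 2q_B²).
∂π_B/∂q_B = 87 - 6q_B = 0, so q_B = 29/2.

14.50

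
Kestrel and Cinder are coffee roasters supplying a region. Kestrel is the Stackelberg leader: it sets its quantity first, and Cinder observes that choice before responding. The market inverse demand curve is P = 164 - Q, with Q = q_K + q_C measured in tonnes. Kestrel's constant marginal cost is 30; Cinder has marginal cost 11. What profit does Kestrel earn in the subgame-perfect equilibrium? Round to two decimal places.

1653.13

Solve by backward induction. Given q_K, the follower Cinder maximises π_C = (164 - q_K - q_C)q_C - 11q_C.
Follower FOC: 153 - q_K - 2q_C = 0, so q_C(q_K) = (153 - q_K)/2.
The leader anticipates this reaction. Substituting into P = 164 - Q gives P = 175/2 - (1/2)q_K, so π_K = (175/2 - (1/2)q_K)q_K - 30q_K.
The leader's first-order condition 115/2 - q_K = 0 yields q_K = 115/2.
Then q_C = (153 - 115/2)/2 = 191/4.
Price P = 164 - 421/4 = 235/4.
Kestrel's profit: (235/4 - 30)·(115/2) = 1653.1250.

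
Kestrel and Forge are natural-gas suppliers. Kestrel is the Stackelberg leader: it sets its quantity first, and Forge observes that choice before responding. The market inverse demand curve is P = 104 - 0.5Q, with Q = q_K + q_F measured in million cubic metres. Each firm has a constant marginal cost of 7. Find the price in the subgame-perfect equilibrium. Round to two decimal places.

Solve by backward induction. Given q_K, the follower Forge maximises π_F = (104 - (1/2)q_K - (1/2)q_F)q_F - 7q_F.
Follower FOC: 97 - (1/2)q_K - q_F = 0, so q_F(q_K) = (97 - (1/2)q_K).
The leader anticipates this reaction. Substituting into P = 104 - 0.5Q gives P = 111/2 - (1/4)q_K, so π_K = (111/2 - (1/4)q_K)q_K - 7q_K.
Leader FOC: 97/2 - (1/2)q_K = 0, so q_K = 97.
Then q_F = (97 - (1/2)·97) = 97/2.
Total output Q = 291/2, so price P = 104 - (1/2)·(291/2) = 125/4.

31.25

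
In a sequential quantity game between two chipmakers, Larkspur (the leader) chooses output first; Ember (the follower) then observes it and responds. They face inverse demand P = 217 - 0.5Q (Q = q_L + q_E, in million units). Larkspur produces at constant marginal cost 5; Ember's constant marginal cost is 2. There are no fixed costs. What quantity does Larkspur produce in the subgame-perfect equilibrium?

The follower Ember best-responds to any q_L: π_E = (217 - 0.5Q)q_E - 2q_E.
Setting the follower's marginal profit to zero, 215 - (1/2)q_L - q_E = 0, i.e. q_E = (215 - (1/2)q_L).
The leader anticipates this reaction. Substituting into P = 217 - 0.5Q gives P = 219/2 - (1/4)q_L, so π_L = (219/2 - (1/4)q_L)q_L - 5q_L.
The leader's first-order condition 209/2 - (1/2)q_L = 0 yields q_L = 209.
Then q_E = (215 - (1/2)·209) = 221/2.

209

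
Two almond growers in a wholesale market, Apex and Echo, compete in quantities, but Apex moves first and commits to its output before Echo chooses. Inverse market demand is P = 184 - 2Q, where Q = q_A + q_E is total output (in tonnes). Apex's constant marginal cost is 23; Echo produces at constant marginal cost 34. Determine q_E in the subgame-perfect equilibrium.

16

The follower Echo best-responds to any q_A: π_E = (184 - 2Q)q_E - 34q_E.
Follower FOC: 150 - 2q_A - 4q_E = 0, so q_E(q_A) = (150 - 2q_A)/4.
The leader anticipates this reaction. Substituting into P = 184 - 2Q gives P = 109 - q_A, so π_A = (109 - q_A)q_A - 23q_A.
Maximising: ∂π_A/∂q_A = 86 - 2q_A = 0, giving q_A = 43.
Then q_E = (150 - 2·43)/4 = 16.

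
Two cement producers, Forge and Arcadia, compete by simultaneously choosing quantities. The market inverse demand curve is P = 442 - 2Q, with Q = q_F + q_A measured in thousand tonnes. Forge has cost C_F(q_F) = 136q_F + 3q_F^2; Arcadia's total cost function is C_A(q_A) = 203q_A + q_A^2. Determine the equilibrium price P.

Forge's profit: π_F = (442 - 2Q)q_F - (136q_F + 3q_F²). Setting ∂π_F/∂q_F = 0: 306 - 10q_F - 2(q_A) = 0.
Arcadia's first-order condition: 239 - 6q_A - 2(q_F) = 0.
So q_F = (306 - 2q_A)/10 and q_A = (239 - 2q_F)/6.
Substituting one into the other gives q_F = 97/4 and q_A = 127/4.
Total output Q = 56, so price P = 442 - 2·56 = 330.

330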